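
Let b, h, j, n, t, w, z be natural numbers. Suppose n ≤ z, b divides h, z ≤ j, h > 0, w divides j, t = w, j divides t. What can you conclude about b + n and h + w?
b + n ≤ h + w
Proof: From b divides h and h > 0, b ≤ h. t = w and j divides t, thus j divides w. Since w divides j, j = w. n ≤ z and z ≤ j, hence n ≤ j. Since j = w, n ≤ w. b ≤ h, so b + n ≤ h + w.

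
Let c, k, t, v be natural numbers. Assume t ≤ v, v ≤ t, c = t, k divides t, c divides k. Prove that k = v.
c = t and c divides k, thus t divides k. Since k divides t, k = t. t ≤ v and v ≤ t, thus t = v. k = t, so k = v.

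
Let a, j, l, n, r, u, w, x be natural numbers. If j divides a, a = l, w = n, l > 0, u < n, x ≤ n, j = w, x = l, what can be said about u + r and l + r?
u + r < l + r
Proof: From j = w and w = n, j = n. a = l and j divides a, so j divides l. Since l > 0, j ≤ l. Since j = n, n ≤ l. Since x = l and x ≤ n, l ≤ n. Since n ≤ l, n = l. Because u < n, u < l. Then u + r < l + r.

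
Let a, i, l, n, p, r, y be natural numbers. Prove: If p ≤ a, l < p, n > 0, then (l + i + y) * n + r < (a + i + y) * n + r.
Because l < p and p ≤ a, l < a. Then l + i < a + i. Then l + i + y < a + i + y. Since n > 0, by multiplying by a positive, (l + i + y) * n < (a + i + y) * n. Then (l + i + y) * n + r < (a + i + y) * n + r.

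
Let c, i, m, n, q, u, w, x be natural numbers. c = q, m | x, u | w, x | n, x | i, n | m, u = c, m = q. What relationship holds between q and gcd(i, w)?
q | gcd(i, w)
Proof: From x | n and n | m, x | m. m | x, so x = m. Since m = q, x = q. x | i, so q | i. u = c and c = q, hence u = q. Since u | w, q | w. q | i, so q | gcd(i, w).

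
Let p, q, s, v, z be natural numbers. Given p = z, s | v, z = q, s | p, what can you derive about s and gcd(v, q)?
s | gcd(v, q)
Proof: p = z and z = q, hence p = q. s | p, so s | q. Since s | v, s | gcd(v, q).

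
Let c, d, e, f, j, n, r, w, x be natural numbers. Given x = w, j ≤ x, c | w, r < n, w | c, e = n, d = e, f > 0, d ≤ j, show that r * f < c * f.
From w | c and c | w, w = c. Since x = w, x = c. d ≤ j and j ≤ x, so d ≤ x. Since d = e, e ≤ x. Since x = c, e ≤ c. e = n, so n ≤ c. Since r < n, r < c. Since f > 0, r * f < c * f.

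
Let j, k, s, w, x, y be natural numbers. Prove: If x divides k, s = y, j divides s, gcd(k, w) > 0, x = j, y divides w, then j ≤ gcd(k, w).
x = j and x divides k, therefore j divides k. Since s = y and j divides s, j divides y. y divides w, so j divides w. j divides k, so j divides gcd(k, w). Since gcd(k, w) > 0, j ≤ gcd(k, w).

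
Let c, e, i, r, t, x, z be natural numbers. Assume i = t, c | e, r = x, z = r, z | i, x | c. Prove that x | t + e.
Since z = r and z | i, r | i. r = x, so x | i. Since i = t, x | t. x | c and c | e, therefore x | e. Since x | t, x | t + e.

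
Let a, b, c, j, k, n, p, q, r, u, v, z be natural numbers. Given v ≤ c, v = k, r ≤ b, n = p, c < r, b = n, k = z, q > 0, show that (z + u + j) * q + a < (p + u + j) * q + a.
From b = n and n = p, b = p. From v ≤ c and c < r, v < r. r ≤ b, so v < b. v = k, so k < b. b = p, so k < p. k = z, so z < p. Then z + u < p + u. Then z + u + j < p + u + j. Since q > 0, (z + u + j) * q < (p + u + j) * q. Then (z + u + j) * q + a < (p + u + j) * q + a.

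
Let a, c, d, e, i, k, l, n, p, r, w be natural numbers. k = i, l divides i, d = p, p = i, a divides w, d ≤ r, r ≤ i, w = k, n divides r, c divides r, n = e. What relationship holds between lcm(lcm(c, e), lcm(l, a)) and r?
lcm(lcm(c, e), lcm(l, a)) divides r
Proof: n = e and n divides r, therefore e divides r. From c divides r, lcm(c, e) divides r. Because d = p and p = i, d = i. Since d ≤ r, i ≤ r. Since r ≤ i, i = r. w = k and k = i, therefore w = i. Because a divides w, a divides i. Since l divides i, lcm(l, a) divides i. Since i = r, lcm(l, a) divides r. Since lcm(c, e) divides r, lcm(lcm(c, e), lcm(l, a)) divides r.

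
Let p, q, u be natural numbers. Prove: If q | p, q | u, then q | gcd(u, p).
q | u and q | p. Because common divisors divide the gcd, q | gcd(u, p).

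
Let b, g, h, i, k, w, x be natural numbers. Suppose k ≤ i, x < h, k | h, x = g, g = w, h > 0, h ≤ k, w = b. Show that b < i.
From k | h and h > 0, k ≤ h. Since h ≤ k, h = k. x = g and g = w, therefore x = w. x < h, so w < h. Since h = k, w < k. Since w = b, b < k. k ≤ i, so b < i.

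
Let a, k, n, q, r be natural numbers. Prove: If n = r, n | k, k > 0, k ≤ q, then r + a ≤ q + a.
Because n | k and k > 0, n ≤ k. Because n = r, r ≤ k. k ≤ q, so r ≤ q. Then r + a ≤ q + a.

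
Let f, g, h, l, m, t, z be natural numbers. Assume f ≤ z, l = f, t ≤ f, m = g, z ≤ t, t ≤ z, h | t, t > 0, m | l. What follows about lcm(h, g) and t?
lcm(h, g) ≤ t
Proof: z ≤ t and t ≤ z, therefore z = t. Because f ≤ z, f ≤ t. t ≤ f, so f = t. l = f, so l = t. m = g and m | l, hence g | l. Since l = t, g | t. Since h | t, lcm(h, g) | t. t > 0, so lcm(h, g) ≤ t.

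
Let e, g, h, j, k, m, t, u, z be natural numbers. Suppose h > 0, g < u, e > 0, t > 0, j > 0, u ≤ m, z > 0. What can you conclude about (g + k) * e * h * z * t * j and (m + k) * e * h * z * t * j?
(g + k) * e * h * z * t * j < (m + k) * e * h * z * t * j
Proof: g < u and u ≤ m, thus g < m. Then g + k < m + k. Since e > 0, by multiplying by a positive, (g + k) * e < (m + k) * e. From h > 0, by multiplying by a positive, (g + k) * e * h < (m + k) * e * h. Since z > 0, by multiplying by a positive, (g + k) * e * h * z < (m + k) * e * h * z. Since t > 0, by multiplying by a positive, (g + k) * e * h * z * t < (m + k) * e * h * z * t. Since j > 0, by multiplying by a positive, (g + k) * e * h * z * t * j < (m + k) * e * h * z * t * j.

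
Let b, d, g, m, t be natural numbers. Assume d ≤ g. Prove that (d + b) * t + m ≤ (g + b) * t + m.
Since d ≤ g, d + b ≤ g + b. Then (d + b) * t ≤ (g + b) * t. Then (d + b) * t + m ≤ (g + b) * t + m.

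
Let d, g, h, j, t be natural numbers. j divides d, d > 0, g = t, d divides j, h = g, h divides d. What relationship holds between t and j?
t ≤ j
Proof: d divides j and j divides d, therefore d = j. h = g and g = t, hence h = t. h divides d, so t divides d. Since d > 0, t ≤ d. d = j, so t ≤ j.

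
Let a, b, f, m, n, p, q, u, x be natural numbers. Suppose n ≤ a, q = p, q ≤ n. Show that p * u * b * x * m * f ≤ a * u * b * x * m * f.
q = p and q ≤ n, so p ≤ n. Since n ≤ a, p ≤ a. By multiplying by a non-negative, p * u ≤ a * u. By multiplying by a non-negative, p * u * b ≤ a * u * b. By multiplying by a non-negative, p * u * b * x ≤ a * u * b * x. By multiplying by a non-negative, p * u * b * x * m ≤ a * u * b * x * m. By multiplying by a non-negative, p * u * b * x * m * f ≤ a * u * b * x * m * f.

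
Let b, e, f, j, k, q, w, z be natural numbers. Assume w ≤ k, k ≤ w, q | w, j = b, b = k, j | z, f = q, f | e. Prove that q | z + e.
w ≤ k and k ≤ w, hence w = k. q | w, so q | k. Since j = b and b = k, j = k. j | z, so k | z. q | k, so q | z. f = q and f | e, therefore q | e. Because q | z, q | z + e.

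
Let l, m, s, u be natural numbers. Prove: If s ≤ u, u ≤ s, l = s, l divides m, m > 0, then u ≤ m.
s ≤ u and u ≤ s, hence s = u. Because l = s and l divides m, s divides m. Since s = u, u divides m. Since m > 0, u ≤ m.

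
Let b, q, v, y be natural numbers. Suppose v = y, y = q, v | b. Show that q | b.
v = y and y = q, hence v = q. v | b, so q | b.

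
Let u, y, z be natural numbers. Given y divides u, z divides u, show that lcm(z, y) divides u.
z divides u and y divides u. Because lcm divides any common multiple, lcm(z, y) divides u.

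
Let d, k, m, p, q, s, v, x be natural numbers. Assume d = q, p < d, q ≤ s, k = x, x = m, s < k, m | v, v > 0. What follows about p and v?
p < v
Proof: d = q and p < d, thus p < q. k = x and x = m, so k = m. s < k, so s < m. Since q ≤ s, q < m. m | v and v > 0, therefore m ≤ v. From q < m, q < v. Because p < q, p < v.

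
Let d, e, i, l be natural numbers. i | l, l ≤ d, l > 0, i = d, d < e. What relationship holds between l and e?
l < e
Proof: Because i | l and l > 0, i ≤ l. Since i = d, d ≤ l. l ≤ d, so d = l. Since d < e, l < e.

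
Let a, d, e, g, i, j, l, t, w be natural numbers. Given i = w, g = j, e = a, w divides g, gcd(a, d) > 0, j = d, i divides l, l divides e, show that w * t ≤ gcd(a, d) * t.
i divides l and l divides e, hence i divides e. i = w, so w divides e. Since e = a, w divides a. g = j and j = d, so g = d. Since w divides g, w divides d. w divides a, so w divides gcd(a, d). Since gcd(a, d) > 0, w ≤ gcd(a, d). By multiplying by a non-negative, w * t ≤ gcd(a, d) * t.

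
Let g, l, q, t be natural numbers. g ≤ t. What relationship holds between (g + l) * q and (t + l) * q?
(g + l) * q ≤ (t + l) * q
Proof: Because g ≤ t, g + l ≤ t + l. Then (g + l) * q ≤ (t + l) * q.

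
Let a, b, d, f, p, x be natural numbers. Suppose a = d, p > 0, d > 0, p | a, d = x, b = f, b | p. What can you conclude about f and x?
f ≤ x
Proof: b = f and b | p, so f | p. Since p > 0, f ≤ p. a = d and p | a, therefore p | d. Since d > 0, p ≤ d. Since f ≤ p, f ≤ d. Since d = x, f ≤ x.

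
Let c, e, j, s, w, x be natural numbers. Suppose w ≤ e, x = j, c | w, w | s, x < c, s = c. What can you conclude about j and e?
j < e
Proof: s = c and w | s, hence w | c. c | w, so w = c. Since w ≤ e, c ≤ e. Since x < c, x < e. Since x = j, j < e.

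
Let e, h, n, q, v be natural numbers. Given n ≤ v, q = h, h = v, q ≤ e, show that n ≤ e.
q = h and h = v, therefore q = v. q ≤ e, so v ≤ e. n ≤ v, so n ≤ e.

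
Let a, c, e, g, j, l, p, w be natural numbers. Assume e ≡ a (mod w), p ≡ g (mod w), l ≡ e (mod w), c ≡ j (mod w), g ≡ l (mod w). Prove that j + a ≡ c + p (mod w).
Since p ≡ g (mod w) and g ≡ l (mod w), p ≡ l (mod w). Since l ≡ e (mod w), p ≡ e (mod w). e ≡ a (mod w), so p ≡ a (mod w). Using c ≡ j (mod w) and adding congruences, c + p ≡ j + a (mod w). Then j + a ≡ c + p (mod w).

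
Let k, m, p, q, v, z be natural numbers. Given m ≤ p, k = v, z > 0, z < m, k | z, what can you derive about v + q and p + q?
v + q < p + q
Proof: k | z and z > 0, so k ≤ z. k = v, so v ≤ z. z < m and m ≤ p, so z < p. v ≤ z, so v < p. Then v + q < p + q.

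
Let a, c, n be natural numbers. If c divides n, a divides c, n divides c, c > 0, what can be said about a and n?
a ≤ n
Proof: From c divides n and n divides c, c = n. From a divides c and c > 0, a ≤ c. c = n, so a ≤ n.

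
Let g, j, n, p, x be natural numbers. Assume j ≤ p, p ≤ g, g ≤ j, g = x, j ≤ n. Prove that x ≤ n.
Since j ≤ p and p ≤ g, j ≤ g. Since g ≤ j, j = g. Since g = x, j = x. j ≤ n, so x ≤ n.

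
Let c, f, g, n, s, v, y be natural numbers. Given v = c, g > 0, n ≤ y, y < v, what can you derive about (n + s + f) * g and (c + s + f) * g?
(n + s + f) * g < (c + s + f) * g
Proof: Because v = c and y < v, y < c. Because n ≤ y, n < c. Then n + s < c + s. Then n + s + f < c + s + f. From g > 0, (n + s + f) * g < (c + s + f) * g.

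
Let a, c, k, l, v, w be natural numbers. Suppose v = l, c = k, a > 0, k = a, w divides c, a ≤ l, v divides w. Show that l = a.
c = k and k = a, thus c = a. Since v divides w and w divides c, v divides c. From v = l, l divides c. Because c = a, l divides a. a > 0, so l ≤ a. a ≤ l, so a = l. Then l = a.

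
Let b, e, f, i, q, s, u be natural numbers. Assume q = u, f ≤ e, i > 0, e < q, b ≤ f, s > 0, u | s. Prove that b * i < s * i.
Since f ≤ e and e < q, f < q. q = u, so f < u. b ≤ f, so b < u. u | s and s > 0, so u ≤ s. b < u, so b < s. i > 0, so b * i < s * i.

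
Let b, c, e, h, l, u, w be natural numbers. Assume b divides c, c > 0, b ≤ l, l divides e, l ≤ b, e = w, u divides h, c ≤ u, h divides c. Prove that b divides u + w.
From u divides h and h divides c, u divides c. Since c > 0, u ≤ c. Since c ≤ u, c = u. Since b divides c, b divides u. Since l ≤ b and b ≤ l, l = b. e = w and l divides e, hence l divides w. Since l = b, b divides w. Since b divides u, b divides u + w.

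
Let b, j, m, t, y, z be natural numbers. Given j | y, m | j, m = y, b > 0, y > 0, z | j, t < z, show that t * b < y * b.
Since m = y and m | j, y | j. Since j | y, j = y. Since z | j, z | y. y > 0, so z ≤ y. Since t < z, t < y. Since b > 0, t * b < y * b.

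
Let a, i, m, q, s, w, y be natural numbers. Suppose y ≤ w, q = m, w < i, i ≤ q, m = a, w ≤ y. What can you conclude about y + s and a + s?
y + s < a + s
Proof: w ≤ y and y ≤ w, thus w = y. q = m and m = a, therefore q = a. w < i and i ≤ q, thus w < q. q = a, so w < a. Since w = y, y < a. Then y + s < a + s.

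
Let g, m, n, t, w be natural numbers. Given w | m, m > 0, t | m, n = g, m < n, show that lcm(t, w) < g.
Since t | m and w | m, lcm(t, w) | m. From m > 0, lcm(t, w) ≤ m. n = g and m < n, therefore m < g. Since lcm(t, w) ≤ m, lcm(t, w) < g.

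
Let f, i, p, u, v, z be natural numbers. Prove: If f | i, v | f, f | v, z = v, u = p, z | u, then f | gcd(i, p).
v | f and f | v, so v = f. u = p and z | u, thus z | p. Since z = v, v | p. v = f, so f | p. From f | i, f | gcd(i, p).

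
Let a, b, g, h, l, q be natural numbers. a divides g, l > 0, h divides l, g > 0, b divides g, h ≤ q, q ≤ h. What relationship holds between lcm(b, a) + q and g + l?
lcm(b, a) + q ≤ g + l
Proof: b divides g and a divides g, therefore lcm(b, a) divides g. Because g > 0, lcm(b, a) ≤ g. Since h ≤ q and q ≤ h, h = q. From h divides l, q divides l. l > 0, so q ≤ l. lcm(b, a) ≤ g, so lcm(b, a) + q ≤ g + l.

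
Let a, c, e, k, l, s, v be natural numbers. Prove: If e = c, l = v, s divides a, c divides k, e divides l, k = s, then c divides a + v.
k = s and c divides k, therefore c divides s. s divides a, so c divides a. e = c and e divides l, so c divides l. l = v, so c divides v. c divides a, so c divides a + v.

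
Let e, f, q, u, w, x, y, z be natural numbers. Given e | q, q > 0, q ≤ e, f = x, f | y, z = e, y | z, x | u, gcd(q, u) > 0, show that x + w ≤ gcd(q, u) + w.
e | q and q > 0, thus e ≤ q. Since q ≤ e, e = q. f = x and f | y, thus x | y. Because z = e and y | z, y | e. Since x | y, x | e. Since e = q, x | q. Since x | u, x | gcd(q, u). Because gcd(q, u) > 0, x ≤ gcd(q, u). Then x + w ≤ gcd(q, u) + w.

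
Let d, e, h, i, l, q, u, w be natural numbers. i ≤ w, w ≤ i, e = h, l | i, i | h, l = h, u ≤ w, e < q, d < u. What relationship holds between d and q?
d < q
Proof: Since w ≤ i and i ≤ w, w = i. Since d < u and u ≤ w, d < w. w = i, so d < i. l = h and l | i, therefore h | i. Since i | h, h = i. e = h, so e = i. e < q, so i < q. Since d < i, d < q.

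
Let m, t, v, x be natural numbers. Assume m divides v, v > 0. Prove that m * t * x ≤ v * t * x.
m divides v and v > 0, thus m ≤ v. By multiplying by a non-negative, m * t ≤ v * t. By multiplying by a non-negative, m * t * x ≤ v * t * x.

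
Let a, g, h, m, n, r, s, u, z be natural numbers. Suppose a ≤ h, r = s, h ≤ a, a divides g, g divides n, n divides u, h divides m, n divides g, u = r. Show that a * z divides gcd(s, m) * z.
u = r and r = s, therefore u = s. n divides g and g divides n, so n = g. n divides u, so g divides u. Since u = s, g divides s. Since a divides g, a divides s. From h ≤ a and a ≤ h, h = a. Since h divides m, a divides m. a divides s, so a divides gcd(s, m). Then a * z divides gcd(s, m) * z.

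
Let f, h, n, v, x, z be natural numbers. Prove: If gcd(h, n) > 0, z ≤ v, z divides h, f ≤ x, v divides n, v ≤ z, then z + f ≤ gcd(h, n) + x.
From v ≤ z and z ≤ v, v = z. Because v divides n, z divides n. Since z divides h, z divides gcd(h, n). gcd(h, n) > 0, so z ≤ gcd(h, n). f ≤ x, so z + f ≤ gcd(h, n) + x.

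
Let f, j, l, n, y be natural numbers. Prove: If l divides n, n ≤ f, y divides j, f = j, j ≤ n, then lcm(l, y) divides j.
Since f = j and n ≤ f, n ≤ j. From j ≤ n, n = j. l divides n, so l divides j. Because y divides j, lcm(l, y) divides j.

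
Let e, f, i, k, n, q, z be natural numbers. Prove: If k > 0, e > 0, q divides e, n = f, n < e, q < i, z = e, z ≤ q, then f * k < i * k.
n = f and n < e, therefore f < e. From q divides e and e > 0, q ≤ e. z = e and z ≤ q, so e ≤ q. From q ≤ e, q = e. q < i, so e < i. Since f < e, f < i. Since k > 0, by multiplying by a positive, f * k < i * k.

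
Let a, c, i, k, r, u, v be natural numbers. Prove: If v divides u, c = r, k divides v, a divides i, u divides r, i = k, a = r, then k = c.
a = r and a divides i, therefore r divides i. i = k, so r divides k. From k divides v and v divides u, k divides u. Since u divides r, k divides r. r divides k, so r = k. c = r, so c = k. Then k = c.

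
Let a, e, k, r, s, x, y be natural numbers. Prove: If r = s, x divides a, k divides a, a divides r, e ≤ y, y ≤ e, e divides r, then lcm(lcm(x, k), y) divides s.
Because x divides a and k divides a, lcm(x, k) divides a. Since a divides r, lcm(x, k) divides r. e ≤ y and y ≤ e, so e = y. e divides r, so y divides r. Since lcm(x, k) divides r, lcm(lcm(x, k), y) divides r. r = s, so lcm(lcm(x, k), y) divides s.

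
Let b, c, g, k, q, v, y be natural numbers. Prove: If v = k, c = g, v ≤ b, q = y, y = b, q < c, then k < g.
From q = y and y = b, q = b. Since q < c, b < c. Since v ≤ b, v < c. From c = g, v < g. Since v = k, k < g.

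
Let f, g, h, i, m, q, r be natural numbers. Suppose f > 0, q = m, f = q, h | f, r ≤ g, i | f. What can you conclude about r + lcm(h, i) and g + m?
r + lcm(h, i) ≤ g + m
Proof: Because f = q and q = m, f = m. From h | f and i | f, lcm(h, i) | f. f > 0, so lcm(h, i) ≤ f. Since f = m, lcm(h, i) ≤ m. r ≤ g, so r + lcm(h, i) ≤ g + m.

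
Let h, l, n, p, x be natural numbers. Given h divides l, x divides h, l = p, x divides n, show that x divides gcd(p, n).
x divides h and h divides l, thus x divides l. l = p, so x divides p. x divides n, so x divides gcd(p, n).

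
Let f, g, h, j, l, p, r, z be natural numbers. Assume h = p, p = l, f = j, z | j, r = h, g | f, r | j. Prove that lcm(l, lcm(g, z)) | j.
h = p and p = l, hence h = l. r = h and r | j, thus h | j. Since h = l, l | j. Since f = j and g | f, g | j. Since z | j, lcm(g, z) | j. l | j, so lcm(l, lcm(g, z)) | j.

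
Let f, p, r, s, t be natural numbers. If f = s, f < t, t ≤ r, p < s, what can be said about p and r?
p < r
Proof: Because f = s and f < t, s < t. From p < s, p < t. Because t ≤ r, p < r.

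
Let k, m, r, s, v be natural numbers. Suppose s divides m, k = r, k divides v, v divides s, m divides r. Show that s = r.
From k divides v and v divides s, k divides s. Since k = r, r divides s. s divides m and m divides r, thus s divides r. Since r divides s, r = s. Then s = r.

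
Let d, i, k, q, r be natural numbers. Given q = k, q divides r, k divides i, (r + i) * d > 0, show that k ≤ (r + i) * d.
q = k and q divides r, therefore k divides r. k divides i, so k divides r + i. Then k divides (r + i) * d. (r + i) * d > 0, so k ≤ (r + i) * d.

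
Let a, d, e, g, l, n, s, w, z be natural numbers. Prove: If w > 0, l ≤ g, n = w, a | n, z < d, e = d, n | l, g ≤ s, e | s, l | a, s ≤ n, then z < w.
l | a and a | n, therefore l | n. n | l, so l = n. l ≤ g and g ≤ s, hence l ≤ s. l = n, so n ≤ s. Because s ≤ n, s = n. Since n = w, s = w. e = d and e | s, therefore d | s. s = w, so d | w. w > 0, so d ≤ w. z < d, so z < w.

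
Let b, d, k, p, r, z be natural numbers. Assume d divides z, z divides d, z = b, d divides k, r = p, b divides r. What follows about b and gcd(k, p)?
b divides gcd(k, p)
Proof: Because d divides z and z divides d, d = z. z = b, so d = b. d divides k, so b divides k. r = p and b divides r, thus b divides p. Because b divides k, b divides gcd(k, p).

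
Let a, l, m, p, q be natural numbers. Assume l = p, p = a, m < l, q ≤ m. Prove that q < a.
Since l = p and p = a, l = a. q ≤ m and m < l, so q < l. l = a, so q < a.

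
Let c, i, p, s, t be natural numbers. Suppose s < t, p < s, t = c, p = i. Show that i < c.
p = i and p < s, thus i < s. Because t = c and s < t, s < c. Since i < s, i < c.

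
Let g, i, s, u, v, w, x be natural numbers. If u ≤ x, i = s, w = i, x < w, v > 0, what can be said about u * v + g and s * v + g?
u * v + g < s * v + g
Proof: w = i and i = s, therefore w = s. u ≤ x and x < w, thus u < w. From w = s, u < s. Because v > 0, by multiplying by a positive, u * v < s * v. Then u * v + g < s * v + g.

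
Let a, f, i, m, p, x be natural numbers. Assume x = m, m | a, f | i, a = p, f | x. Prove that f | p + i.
Since x = m and f | x, f | m. Since a = p and m | a, m | p. f | m, so f | p. f | i, so f | p + i.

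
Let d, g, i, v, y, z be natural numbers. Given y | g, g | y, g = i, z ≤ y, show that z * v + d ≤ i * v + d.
y | g and g | y, therefore y = g. Since g = i, y = i. z ≤ y, so z ≤ i. Then z * v ≤ i * v. Then z * v + d ≤ i * v + d.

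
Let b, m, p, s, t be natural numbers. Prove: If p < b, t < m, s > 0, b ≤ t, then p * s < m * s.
p < b and b ≤ t, so p < t. Since t < m, p < m. Since s > 0, p * s < m * s.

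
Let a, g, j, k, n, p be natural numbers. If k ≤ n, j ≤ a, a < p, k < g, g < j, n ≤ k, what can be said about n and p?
n < p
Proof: k ≤ n and n ≤ k, so k = n. g < j and j ≤ a, so g < a. From k < g, k < a. k = n, so n < a. a < p, so n < p.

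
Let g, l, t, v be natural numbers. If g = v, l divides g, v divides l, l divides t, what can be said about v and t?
v divides t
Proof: Since g = v and l divides g, l divides v. From v divides l, l = v. l divides t, so v divides t.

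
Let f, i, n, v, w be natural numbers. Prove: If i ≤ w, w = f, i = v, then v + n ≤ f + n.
i = v and i ≤ w, thus v ≤ w. Because w = f, v ≤ f. Then v + n ≤ f + n.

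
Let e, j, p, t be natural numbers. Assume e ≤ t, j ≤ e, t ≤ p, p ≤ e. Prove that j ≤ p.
e ≤ t and t ≤ p, thus e ≤ p. Since p ≤ e, e = p. Because j ≤ e, j ≤ p.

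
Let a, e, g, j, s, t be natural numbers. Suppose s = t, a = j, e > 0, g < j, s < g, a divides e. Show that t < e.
s < g and g < j, hence s < j. a = j and a divides e, thus j divides e. e > 0, so j ≤ e. s < j, so s < e. Since s = t, t < e.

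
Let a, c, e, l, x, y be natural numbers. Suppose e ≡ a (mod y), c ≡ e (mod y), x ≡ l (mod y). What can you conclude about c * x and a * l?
c * x ≡ a * l (mod y)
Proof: Since c ≡ e (mod y) and e ≡ a (mod y), c ≡ a (mod y). x ≡ l (mod y), so c * x ≡ a * l (mod y).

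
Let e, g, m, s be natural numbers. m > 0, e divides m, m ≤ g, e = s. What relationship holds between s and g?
s ≤ g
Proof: Because e divides m and m > 0, e ≤ m. m ≤ g, so e ≤ g. From e = s, s ≤ g.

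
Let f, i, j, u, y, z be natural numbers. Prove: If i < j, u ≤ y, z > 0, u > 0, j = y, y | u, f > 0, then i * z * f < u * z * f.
y | u and u > 0, so y ≤ u. u ≤ y, so y = u. j = y, so j = u. Since i < j, i < u. Since z > 0, i * z < u * z. f > 0, so i * z * f < u * z * f.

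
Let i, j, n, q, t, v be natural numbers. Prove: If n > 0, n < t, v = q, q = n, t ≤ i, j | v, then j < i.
v = q and q = n, therefore v = n. j | v, so j | n. n > 0, so j ≤ n. n < t and t ≤ i, therefore n < i. j ≤ n, so j < i.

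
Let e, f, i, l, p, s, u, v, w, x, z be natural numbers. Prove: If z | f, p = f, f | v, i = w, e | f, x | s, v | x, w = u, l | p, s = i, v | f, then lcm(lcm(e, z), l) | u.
Since s = i and i = w, s = w. w = u, so s = u. e | f and z | f, thus lcm(e, z) | f. p = f and l | p, hence l | f. Since lcm(e, z) | f, lcm(lcm(e, z), l) | f. v | f and f | v, therefore v = f. Since v | x and x | s, v | s. Since v = f, f | s. Since lcm(lcm(e, z), l) | f, lcm(lcm(e, z), l) | s. Since s = u, lcm(lcm(e, z), l) | u.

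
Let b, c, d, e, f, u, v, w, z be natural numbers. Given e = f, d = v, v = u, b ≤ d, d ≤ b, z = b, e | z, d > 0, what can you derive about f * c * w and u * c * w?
f * c * w ≤ u * c * w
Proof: Because d = v and v = u, d = u. b ≤ d and d ≤ b, so b = d. z = b and e | z, hence e | b. b = d, so e | d. Since d > 0, e ≤ d. Since d = u, e ≤ u. e = f, so f ≤ u. Then f * c ≤ u * c. Then f * c * w ≤ u * c * w.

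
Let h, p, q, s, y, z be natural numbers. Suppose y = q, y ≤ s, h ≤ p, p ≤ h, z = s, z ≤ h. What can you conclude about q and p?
q ≤ p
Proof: h ≤ p and p ≤ h, so h = p. z = s and z ≤ h, hence s ≤ h. Since h = p, s ≤ p. y ≤ s, so y ≤ p. Since y = q, q ≤ p.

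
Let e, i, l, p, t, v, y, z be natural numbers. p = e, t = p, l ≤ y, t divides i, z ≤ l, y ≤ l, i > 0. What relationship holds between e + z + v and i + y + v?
e + z + v ≤ i + y + v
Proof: t = p and p = e, thus t = e. Since t divides i and i > 0, t ≤ i. Since t = e, e ≤ i. Because l ≤ y and y ≤ l, l = y. z ≤ l, so z ≤ y. Then z + v ≤ y + v. Since e ≤ i, e + z + v ≤ i + y + v.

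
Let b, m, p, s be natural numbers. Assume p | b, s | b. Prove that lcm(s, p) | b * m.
s | b and p | b, hence lcm(s, p) | b. Then lcm(s, p) | b * m.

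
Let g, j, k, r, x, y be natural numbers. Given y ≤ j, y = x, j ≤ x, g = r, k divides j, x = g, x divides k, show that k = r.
y = x and y ≤ j, therefore x ≤ j. j ≤ x, so j = x. Since k divides j, k divides x. x divides k, so k = x. Since x = g, k = g. Because g = r, k = r.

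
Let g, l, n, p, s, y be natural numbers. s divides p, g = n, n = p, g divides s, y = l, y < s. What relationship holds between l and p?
l < p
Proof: g = n and n = p, thus g = p. Since g divides s, p divides s. Since s divides p, s = p. From y = l and y < s, l < s. s = p, so l < p.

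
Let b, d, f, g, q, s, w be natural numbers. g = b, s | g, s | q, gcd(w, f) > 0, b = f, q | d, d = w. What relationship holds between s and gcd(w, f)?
s ≤ gcd(w, f)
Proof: Since s | q and q | d, s | d. Since d = w, s | w. Because g = b and s | g, s | b. Because b = f, s | f. s | w, so s | gcd(w, f). gcd(w, f) > 0, so s ≤ gcd(w, f).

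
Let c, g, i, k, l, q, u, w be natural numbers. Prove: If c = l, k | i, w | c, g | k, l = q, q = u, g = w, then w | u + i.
l = q and q = u, thus l = u. c = l and w | c, hence w | l. l = u, so w | u. g | k and k | i, so g | i. g = w, so w | i. w | u, so w | u + i.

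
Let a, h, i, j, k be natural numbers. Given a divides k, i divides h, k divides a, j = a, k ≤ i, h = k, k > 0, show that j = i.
a divides k and k divides a, thus a = k. j = a, so j = k. h = k and i divides h, therefore i divides k. Since k > 0, i ≤ k. k ≤ i, so k = i. j = k, so j = i.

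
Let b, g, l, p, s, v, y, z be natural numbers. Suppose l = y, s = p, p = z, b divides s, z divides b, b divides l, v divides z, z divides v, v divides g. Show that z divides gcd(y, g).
s = p and p = z, therefore s = z. Since b divides s, b divides z. Since z divides b, b = z. Since b divides l, z divides l. Since l = y, z divides y. v divides z and z divides v, therefore v = z. Since v divides g, z divides g. z divides y, so z divides gcd(y, g).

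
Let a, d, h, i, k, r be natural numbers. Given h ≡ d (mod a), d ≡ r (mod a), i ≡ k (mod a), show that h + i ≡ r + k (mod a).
Since h ≡ d (mod a) and d ≡ r (mod a), h ≡ r (mod a). Because i ≡ k (mod a), by adding congruences, h + i ≡ r + k (mod a).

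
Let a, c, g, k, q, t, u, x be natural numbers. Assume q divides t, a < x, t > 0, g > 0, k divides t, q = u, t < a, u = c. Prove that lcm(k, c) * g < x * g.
q = u and u = c, hence q = c. Since q divides t, c divides t. Since k divides t, lcm(k, c) divides t. t > 0, so lcm(k, c) ≤ t. From t < a and a < x, t < x. Because lcm(k, c) ≤ t, lcm(k, c) < x. Combining with g > 0, by multiplying by a positive, lcm(k, c) * g < x * g.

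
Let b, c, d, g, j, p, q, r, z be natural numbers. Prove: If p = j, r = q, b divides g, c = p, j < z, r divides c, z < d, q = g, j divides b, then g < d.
Because j divides b and b divides g, j divides g. Since c = p and r divides c, r divides p. r = q, so q divides p. From p = j, q divides j. From q = g, g divides j. From j divides g, j = g. j < z and z < d, thus j < d. j = g, so g < d.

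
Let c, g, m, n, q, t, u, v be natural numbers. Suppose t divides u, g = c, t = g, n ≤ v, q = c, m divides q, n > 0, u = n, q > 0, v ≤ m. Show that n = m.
n ≤ v and v ≤ m, thus n ≤ m. m divides q and q > 0, therefore m ≤ q. q = c, so m ≤ c. u = n and t divides u, hence t divides n. From t = g, g divides n. g = c, so c divides n. n > 0, so c ≤ n. Since m ≤ c, m ≤ n. Since n ≤ m, n = m.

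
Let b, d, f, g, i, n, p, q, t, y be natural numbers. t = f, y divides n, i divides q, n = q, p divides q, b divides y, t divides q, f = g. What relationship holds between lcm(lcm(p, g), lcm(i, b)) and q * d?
lcm(lcm(p, g), lcm(i, b)) divides q * d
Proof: t = f and f = g, so t = g. From t divides q, g divides q. p divides q, so lcm(p, g) divides q. From n = q and y divides n, y divides q. Since b divides y, b divides q. Since i divides q, lcm(i, b) divides q. lcm(p, g) divides q, so lcm(lcm(p, g), lcm(i, b)) divides q. Then lcm(lcm(p, g), lcm(i, b)) divides q * d.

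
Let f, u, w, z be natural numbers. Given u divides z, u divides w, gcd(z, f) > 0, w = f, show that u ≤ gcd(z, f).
w = f and u divides w, hence u divides f. u divides z, so u divides gcd(z, f). Since gcd(z, f) > 0, u ≤ gcd(z, f).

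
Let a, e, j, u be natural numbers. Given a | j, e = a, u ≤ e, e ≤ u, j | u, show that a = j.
u ≤ e and e ≤ u, hence u = e. Since j | u, j | e. Since e = a, j | a. Since a | j, a = j.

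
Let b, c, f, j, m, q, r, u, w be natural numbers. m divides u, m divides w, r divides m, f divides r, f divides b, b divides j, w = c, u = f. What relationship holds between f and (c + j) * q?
f divides (c + j) * q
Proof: u = f and m divides u, hence m divides f. f divides r and r divides m, so f divides m. Since m divides f, m = f. w = c and m divides w, so m divides c. Since m = f, f divides c. f divides b and b divides j, thus f divides j. Since f divides c, f divides c + j. Then f divides (c + j) * q.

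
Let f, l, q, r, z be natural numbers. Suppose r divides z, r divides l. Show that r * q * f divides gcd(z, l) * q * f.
r divides z and r divides l, therefore r divides gcd(z, l). Then r * q divides gcd(z, l) * q. Then r * q * f divides gcd(z, l) * q * f.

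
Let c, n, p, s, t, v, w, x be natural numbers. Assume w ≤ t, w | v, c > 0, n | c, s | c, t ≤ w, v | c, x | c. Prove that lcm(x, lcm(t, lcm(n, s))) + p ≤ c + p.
Because w ≤ t and t ≤ w, w = t. Since w | v and v | c, w | c. w = t, so t | c. n | c and s | c, thus lcm(n, s) | c. Since t | c, lcm(t, lcm(n, s)) | c. Since x | c, lcm(x, lcm(t, lcm(n, s))) | c. c > 0, so lcm(x, lcm(t, lcm(n, s))) ≤ c. Then lcm(x, lcm(t, lcm(n, s))) + p ≤ c + p.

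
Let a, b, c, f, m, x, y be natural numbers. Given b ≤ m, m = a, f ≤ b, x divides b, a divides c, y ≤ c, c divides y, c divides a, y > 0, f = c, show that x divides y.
From a divides c and c divides a, a = c. m = a, so m = c. b ≤ m, so b ≤ c. f = c and f ≤ b, thus c ≤ b. Since b ≤ c, b = c. Because c divides y and y > 0, c ≤ y. Since y ≤ c, c = y. b = c, so b = y. Since x divides b, x divides y.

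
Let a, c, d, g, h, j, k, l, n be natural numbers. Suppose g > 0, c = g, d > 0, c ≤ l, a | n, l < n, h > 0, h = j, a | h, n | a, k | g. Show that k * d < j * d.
Because n | a and a | n, n = a. Since k | g and g > 0, k ≤ g. c = g and c ≤ l, therefore g ≤ l. Since l < n, g < n. k ≤ g, so k < n. n = a, so k < a. a | h and h > 0, therefore a ≤ h. From h = j, a ≤ j. Since k < a, k < j. Since d > 0, k * d < j * d.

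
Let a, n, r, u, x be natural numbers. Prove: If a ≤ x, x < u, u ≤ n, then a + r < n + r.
a ≤ x and x < u, hence a < u. Because u ≤ n, a < n. Then a + r < n + r.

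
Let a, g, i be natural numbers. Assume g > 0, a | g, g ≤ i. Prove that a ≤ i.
Because a | g and g > 0, a ≤ g. g ≤ i, so a ≤ i.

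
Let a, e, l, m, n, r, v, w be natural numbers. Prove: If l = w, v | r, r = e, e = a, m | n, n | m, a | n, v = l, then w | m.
Because v = l and l = w, v = w. r = e and e = a, so r = a. v | r, so v | a. Since v = w, w | a. n | m and m | n, therefore n = m. Since a | n, a | m. Since w | a, w | m.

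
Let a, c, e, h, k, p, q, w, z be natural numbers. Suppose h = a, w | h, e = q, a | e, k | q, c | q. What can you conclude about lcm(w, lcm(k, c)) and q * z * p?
lcm(w, lcm(k, c)) | q * z * p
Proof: h = a and w | h, hence w | a. e = q and a | e, so a | q. Because w | a, w | q. k | q and c | q, therefore lcm(k, c) | q. Because w | q, lcm(w, lcm(k, c)) | q. Then lcm(w, lcm(k, c)) | q * z. Then lcm(w, lcm(k, c)) | q * z * p.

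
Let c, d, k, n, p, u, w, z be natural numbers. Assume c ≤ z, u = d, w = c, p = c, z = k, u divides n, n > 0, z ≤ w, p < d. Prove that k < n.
w = c and z ≤ w, so z ≤ c. c ≤ z, so c = z. Since z = k, c = k. Since p = c and p < d, c < d. u divides n and n > 0, hence u ≤ n. u = d, so d ≤ n. c < d, so c < n. c = k, so k < n.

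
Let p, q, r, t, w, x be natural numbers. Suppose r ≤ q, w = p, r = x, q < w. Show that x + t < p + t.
r = x and r ≤ q, hence x ≤ q. w = p and q < w, so q < p. Since x ≤ q, x < p. Then x + t < p + t.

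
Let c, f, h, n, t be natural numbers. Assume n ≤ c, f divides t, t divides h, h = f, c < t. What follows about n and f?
n < f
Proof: h = f and t divides h, thus t divides f. Because f divides t, t = f. n ≤ c and c < t, hence n < t. t = f, so n < f.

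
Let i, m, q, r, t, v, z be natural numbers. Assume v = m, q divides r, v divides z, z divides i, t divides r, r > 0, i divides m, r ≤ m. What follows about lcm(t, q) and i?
lcm(t, q) ≤ i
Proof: t divides r and q divides r, thus lcm(t, q) divides r. r > 0, so lcm(t, q) ≤ r. Since v divides z and z divides i, v divides i. Since v = m, m divides i. Since i divides m, m = i. Since r ≤ m, r ≤ i. lcm(t, q) ≤ r, so lcm(t, q) ≤ i.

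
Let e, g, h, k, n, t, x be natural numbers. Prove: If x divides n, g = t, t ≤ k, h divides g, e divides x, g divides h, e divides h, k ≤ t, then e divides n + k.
e divides x and x divides n, so e divides n. Since t ≤ k and k ≤ t, t = k. Since g = t, g = k. h divides g and g divides h, thus h = g. e divides h, so e divides g. Since g = k, e divides k. Because e divides n, e divides n + k.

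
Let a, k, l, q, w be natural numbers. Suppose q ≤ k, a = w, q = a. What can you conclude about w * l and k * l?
w * l ≤ k * l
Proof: Because q = a and a = w, q = w. Since q ≤ k, w ≤ k. By multiplying by a non-negative, w * l ≤ k * l.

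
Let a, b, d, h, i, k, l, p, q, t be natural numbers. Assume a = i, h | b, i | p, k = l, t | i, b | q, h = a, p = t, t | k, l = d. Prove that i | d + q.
Since p = t and i | p, i | t. Since t | i, t = i. Because t | k, i | k. k = l, so i | l. Since l = d, i | d. h = a and a = i, therefore h = i. h | b, so i | b. Because b | q, i | q. i | d, so i | d + q.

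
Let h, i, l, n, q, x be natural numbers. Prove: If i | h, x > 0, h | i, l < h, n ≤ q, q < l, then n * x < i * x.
From h | i and i | h, h = i. Because q < l and l < h, q < h. Since n ≤ q, n < h. Since h = i, n < i. From x > 0, n * x < i * x.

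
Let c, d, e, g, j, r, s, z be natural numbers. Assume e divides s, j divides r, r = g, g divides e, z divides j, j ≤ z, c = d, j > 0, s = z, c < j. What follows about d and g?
d < g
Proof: From r = g and j divides r, j divides g. From z divides j and j > 0, z ≤ j. Since j ≤ z, z = j. Because s = z and e divides s, e divides z. g divides e, so g divides z. z = j, so g divides j. Because j divides g, j = g. c = d and c < j, so d < j. Since j = g, d < g.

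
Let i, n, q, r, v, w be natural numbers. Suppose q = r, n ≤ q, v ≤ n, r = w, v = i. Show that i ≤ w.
v ≤ n and n ≤ q, so v ≤ q. q = r, so v ≤ r. From r = w, v ≤ w. v = i, so i ≤ w.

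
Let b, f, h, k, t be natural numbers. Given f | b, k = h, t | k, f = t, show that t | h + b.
Because k = h and t | k, t | h. f = t and f | b, so t | b. t | h, so t | h + b.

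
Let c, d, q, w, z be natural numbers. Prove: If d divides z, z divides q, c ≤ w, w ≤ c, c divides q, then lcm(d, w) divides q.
d divides z and z divides q, hence d divides q. Because c ≤ w and w ≤ c, c = w. c divides q, so w divides q. Since d divides q, lcm(d, w) divides q.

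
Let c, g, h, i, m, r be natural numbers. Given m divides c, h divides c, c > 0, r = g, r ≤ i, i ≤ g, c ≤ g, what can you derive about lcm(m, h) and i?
lcm(m, h) ≤ i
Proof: m divides c and h divides c, hence lcm(m, h) divides c. Since c > 0, lcm(m, h) ≤ c. r = g and r ≤ i, hence g ≤ i. Because i ≤ g, g = i. c ≤ g, so c ≤ i. lcm(m, h) ≤ c, so lcm(m, h) ≤ i.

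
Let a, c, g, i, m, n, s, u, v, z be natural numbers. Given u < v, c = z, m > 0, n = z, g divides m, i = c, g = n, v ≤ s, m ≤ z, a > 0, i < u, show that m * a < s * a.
g = n and g divides m, so n divides m. n = z, so z divides m. Since m > 0, z ≤ m. m ≤ z, so z = m. i = c and c = z, hence i = z. i < u, so z < u. z = m, so m < u. Since u < v and v ≤ s, u < s. m < u, so m < s. Since a > 0, by multiplying by a positive, m * a < s * a.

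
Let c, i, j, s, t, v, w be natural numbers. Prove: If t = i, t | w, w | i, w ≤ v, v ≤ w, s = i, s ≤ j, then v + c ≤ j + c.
t = i and t | w, hence i | w. Because w | i, i = w. w ≤ v and v ≤ w, hence w = v. Since i = w, i = v. s = i and s ≤ j, therefore i ≤ j. Since i = v, v ≤ j. Then v + c ≤ j + c.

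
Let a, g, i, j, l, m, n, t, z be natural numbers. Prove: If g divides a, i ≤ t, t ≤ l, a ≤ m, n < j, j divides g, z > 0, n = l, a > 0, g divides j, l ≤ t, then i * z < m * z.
Because t ≤ l and l ≤ t, t = l. From i ≤ t, i ≤ l. j divides g and g divides j, so j = g. n = l and n < j, so l < j. Since j = g, l < g. Since i ≤ l, i < g. g divides a and a > 0, therefore g ≤ a. Since a ≤ m, g ≤ m. i < g, so i < m. From z > 0, by multiplying by a positive, i * z < m * z.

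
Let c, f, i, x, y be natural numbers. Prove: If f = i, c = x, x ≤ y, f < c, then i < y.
c = x and f < c, hence f < x. x ≤ y, so f < y. f = i, so i < y.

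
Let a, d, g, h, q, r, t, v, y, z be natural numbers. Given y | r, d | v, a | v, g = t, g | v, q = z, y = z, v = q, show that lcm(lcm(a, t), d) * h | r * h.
Since v = q and q = z, v = z. Since g = t and g | v, t | v. a | v, so lcm(a, t) | v. Because d | v, lcm(lcm(a, t), d) | v. v = z, so lcm(lcm(a, t), d) | z. y = z and y | r, so z | r. Since lcm(lcm(a, t), d) | z, lcm(lcm(a, t), d) | r. Then lcm(lcm(a, t), d) * h | r * h.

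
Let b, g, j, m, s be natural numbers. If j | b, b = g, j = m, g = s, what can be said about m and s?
m | s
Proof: b = g and g = s, so b = s. j | b, so j | s. Because j = m, m | s.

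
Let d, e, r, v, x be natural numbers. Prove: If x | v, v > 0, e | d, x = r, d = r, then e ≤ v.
Because d = r and e | d, e | r. x = r and x | v, so r | v. e | r, so e | v. Since v > 0, e ≤ v.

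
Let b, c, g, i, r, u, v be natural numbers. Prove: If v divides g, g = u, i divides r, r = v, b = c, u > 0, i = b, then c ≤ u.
r = v and i divides r, thus i divides v. Since i = b, b divides v. Since v divides g, b divides g. Since g = u, b divides u. b = c, so c divides u. u > 0, so c ≤ u.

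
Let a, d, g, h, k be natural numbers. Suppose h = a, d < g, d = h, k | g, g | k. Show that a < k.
g | k and k | g, thus g = k. d = h and h = a, therefore d = a. Since d < g, a < g. g = k, so a < k.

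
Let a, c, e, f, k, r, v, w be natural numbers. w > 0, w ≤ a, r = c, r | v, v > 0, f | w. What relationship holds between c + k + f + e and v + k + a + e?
c + k + f + e ≤ v + k + a + e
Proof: r | v and v > 0, thus r ≤ v. r = c, so c ≤ v. Then c + k ≤ v + k. Because f | w and w > 0, f ≤ w. From w ≤ a, f ≤ a. c + k ≤ v + k, so c + k + f ≤ v + k + a. Then c + k + f + e ≤ v + k + a + e.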